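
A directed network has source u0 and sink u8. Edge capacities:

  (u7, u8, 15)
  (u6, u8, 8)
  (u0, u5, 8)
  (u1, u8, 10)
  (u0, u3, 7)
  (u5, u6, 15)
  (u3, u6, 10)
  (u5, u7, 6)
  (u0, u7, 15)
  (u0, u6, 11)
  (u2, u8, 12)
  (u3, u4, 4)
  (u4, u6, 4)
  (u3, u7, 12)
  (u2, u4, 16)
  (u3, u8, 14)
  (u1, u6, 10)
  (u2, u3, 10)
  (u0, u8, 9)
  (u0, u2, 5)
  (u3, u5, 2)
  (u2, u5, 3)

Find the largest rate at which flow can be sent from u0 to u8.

44

Augment u0→u8: bottleneck 9, flow now 9.
Augment u0→u2→u8: bottleneck 5, flow now 14.
Augment u0→u3→u8: bottleneck 7, flow now 21.
Augment u0→u6→u8: bottleneck 8, flow now 29.
Augment u0→u7→u8: bottleneck 15, flow now 44.
No augmenting path remains; maximum flow = 44.
In the residual graph, reachable from u0: {u0, u5, u6, u7}.
Min-cut edges: u0→u2 (5), u0→u3 (7), u0→u8 (9), u6→u8 (8), u7→u8 (15); capacity 5 + 7 + 9 + 8 + 15 = 44.
This cut is saturated, so no flow can exceed 44.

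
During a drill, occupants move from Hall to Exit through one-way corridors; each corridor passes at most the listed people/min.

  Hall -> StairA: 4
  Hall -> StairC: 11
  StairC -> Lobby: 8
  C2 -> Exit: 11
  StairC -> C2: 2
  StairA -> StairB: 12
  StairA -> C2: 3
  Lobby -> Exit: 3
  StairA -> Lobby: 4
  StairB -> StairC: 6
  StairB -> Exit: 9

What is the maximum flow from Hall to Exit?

9

Augment Hall→StairA→Lobby→Exit: bottleneck 3, flow now 3.
Augment Hall→StairA→StairB→Exit: bottleneck 1, flow now 4.
Augment Hall→StairC→C2→Exit: bottleneck 2, flow now 6.
Augment Hall→StairC→Lobby→StairA→StairB→Exit: bottleneck 3, flow now 9. (uses reverse residual edge)
No augmenting path remains; maximum flow = 9.
In the residual graph, reachable from Hall: {Hall, StairC, Lobby}.
Min-cut edges: Hall→StairA (4), StairC→C2 (2), Lobby→Exit (3); capacity 4 + 2 + 3 = 9.
This cut is saturated, so no flow can exceed 9.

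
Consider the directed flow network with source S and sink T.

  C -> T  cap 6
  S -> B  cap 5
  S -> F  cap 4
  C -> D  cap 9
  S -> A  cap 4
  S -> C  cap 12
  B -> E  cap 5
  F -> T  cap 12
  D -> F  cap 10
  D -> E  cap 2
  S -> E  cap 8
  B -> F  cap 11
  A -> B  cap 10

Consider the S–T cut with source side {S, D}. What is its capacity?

Edges leaving {S, D}: S→A (4), S→B (5), S→C (12), S→E (8), S→F (4), D→E (2), D→F (10).
Cut capacity = 4 + 5 + 12 + 8 + 4 + 2 + 10 = 45.

45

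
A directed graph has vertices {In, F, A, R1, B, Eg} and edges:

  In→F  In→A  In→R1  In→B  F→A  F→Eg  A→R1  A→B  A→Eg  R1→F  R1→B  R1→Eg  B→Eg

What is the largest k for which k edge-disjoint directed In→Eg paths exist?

Assign every edge capacity 1; by Menger, the answer equals the max flow.
Path In→F→Eg (+1); total 1.
Path In→A→Eg (+1); total 2.
Path In→R1→Eg (+1); total 3.
Path In→B→Eg (+1); total 4.
No residual In→Eg path; max flow = 4.
Certifying cut of size 4: {In→A, In→B, In→F, In→R1}.

4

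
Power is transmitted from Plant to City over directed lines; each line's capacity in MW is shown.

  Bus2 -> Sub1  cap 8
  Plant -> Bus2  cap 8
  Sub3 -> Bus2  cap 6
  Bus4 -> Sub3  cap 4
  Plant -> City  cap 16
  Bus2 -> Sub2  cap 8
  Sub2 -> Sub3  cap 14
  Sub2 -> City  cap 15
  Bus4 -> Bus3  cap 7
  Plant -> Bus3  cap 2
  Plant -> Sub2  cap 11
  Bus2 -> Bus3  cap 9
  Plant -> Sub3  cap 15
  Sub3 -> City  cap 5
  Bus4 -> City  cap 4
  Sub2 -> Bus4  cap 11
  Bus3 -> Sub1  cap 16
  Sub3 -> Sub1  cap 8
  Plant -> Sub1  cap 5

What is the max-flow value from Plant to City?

Augment Plant→City: bottleneck 16, flow now 16.
Augment Plant→Sub2→City: bottleneck 11, flow now 27.
Augment Plant→Sub3→City: bottleneck 5, flow now 32.
Augment Plant→Bus2→Sub2→City: bottleneck 4, flow now 36.
Augment Plant→Bus2→Sub2→Bus4→City: bottleneck 4, flow now 40.
No augmenting path remains; maximum flow = 40.
In the residual graph, reachable from Plant: {Plant, Bus2, Sub3, Bus3, Sub1}.
Min-cut edges: Plant→Sub2 (11), Plant→City (16), Bus2→Sub2 (8), Sub3→City (5); capacity 11 + 16 + 8 + 5 = 40.
This cut is saturated, so no flow can exceed 40.

40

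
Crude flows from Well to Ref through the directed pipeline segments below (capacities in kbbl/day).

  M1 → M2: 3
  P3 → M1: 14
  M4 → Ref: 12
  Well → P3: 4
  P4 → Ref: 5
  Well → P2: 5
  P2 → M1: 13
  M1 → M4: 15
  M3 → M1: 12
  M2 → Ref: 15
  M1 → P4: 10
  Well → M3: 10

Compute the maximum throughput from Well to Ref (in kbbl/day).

19

Augment Well→M3→M1→M4→Ref: bottleneck 10, flow now 10.
Augment Well→P3→M1→M4→Ref: bottleneck 2, flow now 12.
Augment Well→P3→M1→M2→Ref: bottleneck 2, flow now 14.
Augment Well→P2→M1→M2→Ref: bottleneck 1, flow now 15.
Augment Well→P2→M1→P4→Ref: bottleneck 4, flow now 19.
No augmenting path remains; maximum flow = 19.
In the residual graph, reachable from Well: {Well}.
Min-cut edges: Well→M3 (10), Well→P3 (4), Well→P2 (5); capacity 10 + 4 + 5 = 19.
This cut is saturated, so no flow can exceed 19.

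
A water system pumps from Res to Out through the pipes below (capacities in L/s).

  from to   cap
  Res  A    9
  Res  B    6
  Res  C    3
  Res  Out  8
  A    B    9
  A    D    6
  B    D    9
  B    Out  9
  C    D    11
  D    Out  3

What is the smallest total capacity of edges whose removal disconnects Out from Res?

20

Augment Res→Out: bottleneck 8, flow now 8.
Augment Res→B→Out: bottleneck 6, flow now 14.
Augment Res→A→B→Out: bottleneck 3, flow now 17.
Augment Res→A→D→Out: bottleneck 3, flow now 20.
No augmenting path remains; maximum flow = 20.
By max-flow min-cut, the minimum cut capacity equals the max flow.
In the residual graph, reachable from Res: {Res, A, B, C, D}.
Min-cut edges: Res→Out (8), B→Out (9), D→Out (3); capacity 8 + 9 + 3 = 20.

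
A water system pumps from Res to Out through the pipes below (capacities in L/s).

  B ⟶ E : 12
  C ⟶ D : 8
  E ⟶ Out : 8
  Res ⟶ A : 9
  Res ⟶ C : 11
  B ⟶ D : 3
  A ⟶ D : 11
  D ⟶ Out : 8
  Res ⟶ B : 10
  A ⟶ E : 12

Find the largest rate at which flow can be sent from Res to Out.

Augment Res→A→D→Out: bottleneck 8, flow now 8.
Augment Res→A→E→Out: bottleneck 1, flow now 9.
Augment Res→B→E→Out: bottleneck 7, flow now 16.
No augmenting path remains; maximum flow = 16.
In the residual graph, reachable from Res: {Res, A, B, C, D, E}.
Min-cut edges: D→Out (8), E→Out (8); capacity 8 + 8 = 16.
This cut is saturated, so no flow can exceed 16.

16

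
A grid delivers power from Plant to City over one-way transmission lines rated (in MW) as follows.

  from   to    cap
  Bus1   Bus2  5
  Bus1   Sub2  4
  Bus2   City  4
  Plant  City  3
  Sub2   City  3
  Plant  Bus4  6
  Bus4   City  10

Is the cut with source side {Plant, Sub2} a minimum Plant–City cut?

No — its capacity is 12, but the minimum cut has capacity 9.

Given cut capacity: 6 + 3 + 3 = 12.
Augment Plant→City: bottleneck 3, flow now 3.
Augment Plant→Bus4→City: bottleneck 6, flow now 9.
No augmenting path remains; maximum flow = 9.
In the residual graph, reachable from Plant: {Plant}.
Min-cut edges: Plant→Bus4 (6), Plant→City (3); capacity 6 + 3 = 9.
Cut capacity 12 exceeds the max flow 9, so it is not minimum.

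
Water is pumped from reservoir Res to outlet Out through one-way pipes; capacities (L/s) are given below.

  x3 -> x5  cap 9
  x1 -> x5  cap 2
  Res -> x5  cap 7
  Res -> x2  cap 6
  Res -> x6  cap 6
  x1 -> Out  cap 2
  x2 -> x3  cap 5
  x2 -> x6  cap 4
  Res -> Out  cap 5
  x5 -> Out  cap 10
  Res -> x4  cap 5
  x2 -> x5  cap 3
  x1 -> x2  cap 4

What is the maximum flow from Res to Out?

15

Augment Res→Out: bottleneck 5, flow now 5.
Augment Res→x5→Out: bottleneck 7, flow now 12.
Augment Res→x2→x5→Out: bottleneck 3, flow now 15.
No augmenting path remains; maximum flow = 15.
In the residual graph, reachable from Res: {Res, x2, x3, x4, x5, x6}.
Min-cut edges: Res→Out (5), x5→Out (10); capacity 5 + 10 = 15.
This cut is saturated, so no flow can exceed 15.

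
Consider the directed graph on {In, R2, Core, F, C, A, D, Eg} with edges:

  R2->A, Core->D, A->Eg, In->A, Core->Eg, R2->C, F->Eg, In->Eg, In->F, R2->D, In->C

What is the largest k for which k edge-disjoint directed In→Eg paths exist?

Assign every edge capacity 1; by Menger, the answer equals the max flow.
Path In→Eg (+1); total 1.
Path In→F→Eg (+1); total 2.
Path In→A→Eg (+1); total 3.
No residual In→Eg path; max flow = 3.
Certifying cut of size 3: {In→A, In→Eg, In→F}.

3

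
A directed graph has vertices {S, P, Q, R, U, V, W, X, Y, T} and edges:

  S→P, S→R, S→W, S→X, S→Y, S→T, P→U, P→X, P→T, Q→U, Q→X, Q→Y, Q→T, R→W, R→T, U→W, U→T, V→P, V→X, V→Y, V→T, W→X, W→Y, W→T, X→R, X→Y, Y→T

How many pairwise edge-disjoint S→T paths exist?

5

Assign every edge capacity 1; by Menger, the answer equals the max flow.
Path S→T (+1); total 1.
Path S→P→T (+1); total 2.
Path S→R→T (+1); total 3.
Path S→W→T (+1); total 4.
Path S→Y→T (+1); total 5.
No residual S→T path; max flow = 5.
Certifying cut of size 5: {R→T, S→P, S→T, W→T, Y→T}.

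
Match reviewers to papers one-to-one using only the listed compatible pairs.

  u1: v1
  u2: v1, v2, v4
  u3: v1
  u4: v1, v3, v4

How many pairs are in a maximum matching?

Unit-capacity flow: source→left, listed edges, right→sink; max matching = max flow.
Augmenting path u1→v1 (+1); matched 1.
Augmenting path u2→v2 (+1); matched 2.
Augmenting path u4→v3 (+1); matched 3.
No augmenting path remains; maximum matching = 3.
König certificate: {u2, u4, v1} is a vertex cover of size 3 (every listed pair touches it), so no matching can be larger.

3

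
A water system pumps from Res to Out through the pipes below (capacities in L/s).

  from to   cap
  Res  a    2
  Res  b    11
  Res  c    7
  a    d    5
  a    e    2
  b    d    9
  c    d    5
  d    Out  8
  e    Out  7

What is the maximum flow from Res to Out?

Augment Res→a→d→Out: bottleneck 2, flow now 2.
Augment Res→b→d→Out: bottleneck 6, flow now 8.
Augment Res→b→d→a→e→Out: bottleneck 2, flow now 10. (uses reverse residual edge)
No augmenting path remains; maximum flow = 10.
In the residual graph, reachable from Res: {Res, b, c, d}.
Min-cut edges: Res→a (2), d→Out (8); capacity 2 + 8 = 10.
This cut is saturated, so no flow can exceed 10.

10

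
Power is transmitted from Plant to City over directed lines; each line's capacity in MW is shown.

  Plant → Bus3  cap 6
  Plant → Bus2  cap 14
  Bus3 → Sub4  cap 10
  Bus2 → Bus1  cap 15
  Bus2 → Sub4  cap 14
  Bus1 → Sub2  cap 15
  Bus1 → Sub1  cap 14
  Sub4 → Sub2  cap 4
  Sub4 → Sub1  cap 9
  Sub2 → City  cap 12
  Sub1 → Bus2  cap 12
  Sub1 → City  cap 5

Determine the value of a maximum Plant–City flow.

Augment Plant→Bus3→Sub4→Sub2→City: bottleneck 4, flow now 4.
Augment Plant→Bus3→Sub4→Sub1→City: bottleneck 2, flow now 6.
Augment Plant→Bus2→Bus1→Sub2→City: bottleneck 8, flow now 14.
Augment Plant→Bus2→Bus1→Sub1→City: bottleneck 3, flow now 17.
No augmenting path remains; maximum flow = 17.
In the residual graph, reachable from Plant: {Plant, Bus3, Bus2, Bus1, Sub4, Sub2, Sub1}.
Min-cut edges: Sub2→City (12), Sub1→City (5); capacity 12 + 5 = 17.
This cut is saturated, so no flow can exceed 17.

17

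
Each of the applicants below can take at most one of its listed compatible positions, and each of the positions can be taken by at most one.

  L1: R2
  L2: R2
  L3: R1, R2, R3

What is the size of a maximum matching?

2

Unit-capacity flow: source→left, listed edges, right→sink; max matching = max flow.
Augmenting path L1→R2 (+1); matched 1.
Augmenting path L3→R1 (+1); matched 2.
No augmenting path remains; maximum matching = 2.
König certificate: {L3, R2} is a vertex cover of size 2 (every listed pair touches it), so no matching can be larger.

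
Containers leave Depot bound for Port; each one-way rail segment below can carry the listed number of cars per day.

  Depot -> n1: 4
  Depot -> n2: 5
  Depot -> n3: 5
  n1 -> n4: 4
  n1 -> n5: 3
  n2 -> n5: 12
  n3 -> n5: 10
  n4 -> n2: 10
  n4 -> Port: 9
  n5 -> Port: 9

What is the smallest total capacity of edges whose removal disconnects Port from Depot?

13

Augment Depot→n1→n4→Port: bottleneck 4, flow now 4.
Augment Depot→n2→n5→Port: bottleneck 5, flow now 9.
Augment Depot→n3→n5→Port: bottleneck 4, flow now 13.
No augmenting path remains; maximum flow = 13.
By max-flow min-cut, the minimum cut capacity equals the max flow.
In the residual graph, reachable from Depot: {Depot, n2, n3, n5}.
Min-cut edges: Depot→n1 (4), n5→Port (9); capacity 4 + 9 = 13.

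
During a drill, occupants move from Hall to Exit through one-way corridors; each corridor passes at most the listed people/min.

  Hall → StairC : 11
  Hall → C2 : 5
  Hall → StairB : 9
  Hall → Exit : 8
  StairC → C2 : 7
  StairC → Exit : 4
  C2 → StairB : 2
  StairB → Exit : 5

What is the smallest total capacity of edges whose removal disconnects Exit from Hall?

Augment Hall→Exit: bottleneck 8, flow now 8.
Augment Hall→StairC→Exit: bottleneck 4, flow now 12.
Augment Hall→StairB→Exit: bottleneck 5, flow now 17.
No augmenting path remains; maximum flow = 17.
By max-flow min-cut, the minimum cut capacity equals the max flow.
In the residual graph, reachable from Hall: {Hall, StairC, C2, StairB}.
Min-cut edges: Hall→Exit (8), StairC→Exit (4), StairB→Exit (5); capacity 8 + 4 + 5 = 17.

17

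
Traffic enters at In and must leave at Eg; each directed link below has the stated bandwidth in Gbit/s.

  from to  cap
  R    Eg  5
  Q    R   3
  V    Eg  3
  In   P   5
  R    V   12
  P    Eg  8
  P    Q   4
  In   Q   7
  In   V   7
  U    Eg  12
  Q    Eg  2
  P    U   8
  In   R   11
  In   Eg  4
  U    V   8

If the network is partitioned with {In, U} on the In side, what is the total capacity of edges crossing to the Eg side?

Edges leaving {In, U}: In→P (5), In→Q (7), In→R (11), In→V (7), In→Eg (4), U→V (8), U→Eg (12).
Cut capacity = 5 + 7 + 11 + 7 + 4 + 8 + 12 = 54.

54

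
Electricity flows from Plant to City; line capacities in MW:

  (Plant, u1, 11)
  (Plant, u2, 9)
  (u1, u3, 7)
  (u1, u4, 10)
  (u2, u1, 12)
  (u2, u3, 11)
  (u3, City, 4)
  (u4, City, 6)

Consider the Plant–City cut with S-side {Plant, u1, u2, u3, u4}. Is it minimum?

Given cut capacity: 4 + 6 = 10.
Augment Plant→u1→u3→City: bottleneck 4, flow now 4.
Augment Plant→u1→u4→City: bottleneck 6, flow now 10.
No augmenting path remains; maximum flow = 10.
Cut capacity 10 equals the max flow, so it is a minimum cut.

Yes — it is a minimum cut (capacity 10).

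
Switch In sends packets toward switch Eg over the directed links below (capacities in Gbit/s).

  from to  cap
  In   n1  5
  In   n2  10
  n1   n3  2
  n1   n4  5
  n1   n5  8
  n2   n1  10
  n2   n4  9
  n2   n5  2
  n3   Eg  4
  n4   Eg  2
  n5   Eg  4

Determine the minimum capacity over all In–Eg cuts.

8

Augment In→n1→n3→Eg: bottleneck 2, flow now 2.
Augment In→n1→n4→Eg: bottleneck 2, flow now 4.
Augment In→n1→n5→Eg: bottleneck 1, flow now 5.
Augment In→n2→n5→Eg: bottleneck 2, flow now 7.
Augment In→n2→n1→n5→Eg: bottleneck 1, flow now 8.
No augmenting path remains; maximum flow = 8.
By max-flow min-cut, the minimum cut capacity equals the max flow.
In the residual graph, reachable from In: {In, n1, n2, n4, n5}.
Min-cut edges: n1→n3 (2), n4→Eg (2), n5→Eg (4); capacity 2 + 2 + 4 = 8.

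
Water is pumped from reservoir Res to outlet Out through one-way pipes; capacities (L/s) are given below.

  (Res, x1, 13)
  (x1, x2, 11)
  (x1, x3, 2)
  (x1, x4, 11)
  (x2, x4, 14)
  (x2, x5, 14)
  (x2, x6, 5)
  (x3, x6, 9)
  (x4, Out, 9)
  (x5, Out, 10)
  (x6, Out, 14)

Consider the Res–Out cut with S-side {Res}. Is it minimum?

Given cut capacity: 13 = 13.
Augment Res→x1→x4→Out: bottleneck 9, flow now 9.
Augment Res→x1→x2→x5→Out: bottleneck 4, flow now 13.
No augmenting path remains; maximum flow = 13.
Cut capacity 13 equals the max flow, so it is a minimum cut.

Yes — it is a minimum cut (capacity 13).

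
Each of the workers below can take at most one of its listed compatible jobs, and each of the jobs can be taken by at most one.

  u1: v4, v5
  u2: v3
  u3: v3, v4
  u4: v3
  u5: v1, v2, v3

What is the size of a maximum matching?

4

Unit-capacity flow: source→left, listed edges, right→sink; max matching = max flow.
Augmenting path u1→v4 (+1); matched 1.
Augmenting path u2→v3 (+1); matched 2.
Augmenting path u5→v1 (+1); matched 3.
Augmenting path u3→v4→u1→v5 (+1); matched 4.
No augmenting path remains; maximum matching = 4.
König certificate: {u1, u3, u5, v3} is a vertex cover of size 4 (every listed pair touches it), so no matching can be larger.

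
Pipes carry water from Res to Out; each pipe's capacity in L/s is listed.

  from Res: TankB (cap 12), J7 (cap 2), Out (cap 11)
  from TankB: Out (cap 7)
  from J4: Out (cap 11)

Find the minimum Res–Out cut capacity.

18

Augment Res→Out: bottleneck 11, flow now 11.
Augment Res→TankB→Out: bottleneck 7, flow now 18.
No augmenting path remains; maximum flow = 18.
By max-flow min-cut, the minimum cut capacity equals the max flow.
In the residual graph, reachable from Res: {Res, TankB, J7}.
Min-cut edges: Res→Out (11), TankB→Out (7); capacity 11 + 7 = 18.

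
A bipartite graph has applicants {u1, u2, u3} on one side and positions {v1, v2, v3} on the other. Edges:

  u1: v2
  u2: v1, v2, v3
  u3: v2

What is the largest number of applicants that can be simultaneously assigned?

2

Unit-capacity flow: source→left, listed edges, right→sink; max matching = max flow.
Augmenting path u1→v2 (+1); matched 1.
Augmenting path u2→v1 (+1); matched 2.
No augmenting path remains; maximum matching = 2.
König certificate: {u2, v2} is a vertex cover of size 2 (every listed pair touches it), so no matching can be larger.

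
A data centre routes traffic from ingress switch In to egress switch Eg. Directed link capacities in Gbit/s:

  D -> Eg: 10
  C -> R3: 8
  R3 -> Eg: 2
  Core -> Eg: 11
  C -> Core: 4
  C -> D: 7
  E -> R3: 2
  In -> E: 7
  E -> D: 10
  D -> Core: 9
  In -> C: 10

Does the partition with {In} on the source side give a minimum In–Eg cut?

Yes — it is a minimum cut (capacity 17).

Given cut capacity: 10 + 7 = 17.
Augment In→C→D→Eg: bottleneck 7, flow now 7.
Augment In→C→R3→Eg: bottleneck 2, flow now 9.
Augment In→C→Core→Eg: bottleneck 1, flow now 10.
Augment In→E→D→Eg: bottleneck 3, flow now 13.
Augment In→E→D→Core→Eg: bottleneck 4, flow now 17.
No augmenting path remains; maximum flow = 17.
Cut capacity 17 equals the max flow, so it is a minimum cut.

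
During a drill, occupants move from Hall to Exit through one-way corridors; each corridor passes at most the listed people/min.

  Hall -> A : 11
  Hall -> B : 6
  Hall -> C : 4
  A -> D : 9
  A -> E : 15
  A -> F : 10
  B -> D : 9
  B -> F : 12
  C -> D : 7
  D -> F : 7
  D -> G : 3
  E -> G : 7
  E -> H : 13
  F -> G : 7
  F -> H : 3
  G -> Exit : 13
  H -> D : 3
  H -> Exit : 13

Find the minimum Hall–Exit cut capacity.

21

Augment Hall→A→D→G→Exit: bottleneck 3, flow now 3.
Augment Hall→A→E→G→Exit: bottleneck 7, flow now 10.
Augment Hall→A→E→H→Exit: bottleneck 1, flow now 11.
Augment Hall→B→F→G→Exit: bottleneck 3, flow now 14.
Augment Hall→B→F→H→Exit: bottleneck 3, flow now 17.
Augment Hall→C→D→A→E→H→Exit: bottleneck 3, flow now 20. (uses reverse residual edge)
Augment Hall→C→D→F→G→E→H→Exit: bottleneck 1, flow now 21. (uses reverse residual edge)
No augmenting path remains; maximum flow = 21.
By max-flow min-cut, the minimum cut capacity equals the max flow.
In the residual graph, reachable from Hall: {Hall}.
Min-cut edges: Hall→A (11), Hall→B (6), Hall→C (4); capacity 11 + 6 + 4 = 21.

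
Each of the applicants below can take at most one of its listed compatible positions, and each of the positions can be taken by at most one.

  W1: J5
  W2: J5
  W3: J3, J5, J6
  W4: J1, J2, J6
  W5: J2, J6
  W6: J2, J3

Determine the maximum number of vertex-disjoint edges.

5

Unit-capacity flow: source→left, listed edges, right→sink; max matching = max flow.
Augmenting path W1→J5 (+1); matched 1.
Augmenting path W3→J3 (+1); matched 2.
Augmenting path W4→J1 (+1); matched 3.
Augmenting path W5→J2 (+1); matched 4.
Augmenting path W6→J2→W5→J6 (+1); matched 5.
No augmenting path remains; maximum matching = 5.
König certificate: {W3, W4, W5, W6, J5} is a vertex cover of size 5 (every listed pair touches it), so no matching can be larger.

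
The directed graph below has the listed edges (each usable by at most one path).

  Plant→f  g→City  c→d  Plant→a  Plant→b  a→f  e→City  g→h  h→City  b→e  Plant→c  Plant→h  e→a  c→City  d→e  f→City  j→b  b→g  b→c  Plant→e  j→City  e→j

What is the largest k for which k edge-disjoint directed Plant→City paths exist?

5

Assign every edge capacity 1; by Menger, the answer equals the max flow.
Path Plant→c→City (+1); total 1.
Path Plant→e→City (+1); total 2.
Path Plant→f→City (+1); total 3.
Path Plant→h→City (+1); total 4.
Path Plant→b→g→City (+1); total 5.
No residual Plant→City path; max flow = 5.
Certifying cut of size 5: {Plant→b, Plant→c, Plant→e, Plant→h, f→City}.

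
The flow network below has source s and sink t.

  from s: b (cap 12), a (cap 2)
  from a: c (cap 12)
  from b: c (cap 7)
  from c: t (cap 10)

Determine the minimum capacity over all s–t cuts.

9

Augment s→a→c→t: bottleneck 2, flow now 2.
Augment s→b→c→t: bottleneck 7, flow now 9.
No augmenting path remains; maximum flow = 9.
By max-flow min-cut, the minimum cut capacity equals the max flow.
In the residual graph, reachable from s: {s, b}.
Min-cut edges: s→a (2), b→c (7); capacity 2 + 7 = 9.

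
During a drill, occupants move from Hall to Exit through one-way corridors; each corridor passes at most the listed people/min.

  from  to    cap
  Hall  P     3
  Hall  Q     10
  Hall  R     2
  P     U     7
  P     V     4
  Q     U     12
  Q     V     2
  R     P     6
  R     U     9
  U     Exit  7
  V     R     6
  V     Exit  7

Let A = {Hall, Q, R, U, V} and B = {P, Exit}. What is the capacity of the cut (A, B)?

23

Edges leaving {Hall, Q, R, U, V}: Hall→P (3), R→P (6), U→Exit (7), V→Exit (7).
Cut capacity = 3 + 6 + 7 + 7 = 23.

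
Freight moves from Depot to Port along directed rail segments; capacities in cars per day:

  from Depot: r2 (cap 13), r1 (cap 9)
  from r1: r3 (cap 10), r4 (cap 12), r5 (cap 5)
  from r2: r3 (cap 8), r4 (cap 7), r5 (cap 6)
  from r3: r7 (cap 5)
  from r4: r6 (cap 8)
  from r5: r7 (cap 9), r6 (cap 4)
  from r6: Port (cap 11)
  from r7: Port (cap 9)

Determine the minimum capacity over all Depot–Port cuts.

Augment Depot→r1→r3→r7→Port: bottleneck 5, flow now 5.
Augment Depot→r1→r4→r6→Port: bottleneck 4, flow now 9.
Augment Depot→r2→r4→r6→Port: bottleneck 4, flow now 13.
Augment Depot→r2→r5→r6→Port: bottleneck 3, flow now 16.
Augment Depot→r2→r5→r7→Port: bottleneck 3, flow now 19.
Augment Depot→r2→r3→r1→r5→r7→Port: bottleneck 1, flow now 20. (uses reverse residual edge)
No augmenting path remains; maximum flow = 20.
By max-flow min-cut, the minimum cut capacity equals the max flow.
In the residual graph, reachable from Depot: {Depot, r1, r2, r3, r4, r5, r6, r7}.
Min-cut edges: r6→Port (11), r7→Port (9); capacity 11 + 9 = 20.

20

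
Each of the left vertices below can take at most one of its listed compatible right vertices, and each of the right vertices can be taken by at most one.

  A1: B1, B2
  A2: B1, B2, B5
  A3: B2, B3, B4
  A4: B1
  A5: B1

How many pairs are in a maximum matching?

4

Unit-capacity flow: source→left, listed edges, right→sink; max matching = max flow.
Augmenting path A1→B1 (+1); matched 1.
Augmenting path A2→B2 (+1); matched 2.
Augmenting path A3→B3 (+1); matched 3.
Augmenting path A4→B1→A1→B2→A2→B5 (+1); matched 4.
No augmenting path remains; maximum matching = 4.
König certificate: {A1, A2, A3, B1} is a vertex cover of size 4 (every listed pair touches it), so no matching can be larger.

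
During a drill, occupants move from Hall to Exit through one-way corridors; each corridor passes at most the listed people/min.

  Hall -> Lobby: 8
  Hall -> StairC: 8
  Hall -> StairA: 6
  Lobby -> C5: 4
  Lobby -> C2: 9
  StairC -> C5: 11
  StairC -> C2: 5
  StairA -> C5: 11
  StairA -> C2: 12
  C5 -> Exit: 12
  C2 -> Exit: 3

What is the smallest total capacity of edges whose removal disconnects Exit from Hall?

Augment Hall→Lobby→C5→Exit: bottleneck 4, flow now 4.
Augment Hall→Lobby→C2→Exit: bottleneck 3, flow now 7.
Augment Hall→StairC→C5→Exit: bottleneck 8, flow now 15.
No augmenting path remains; maximum flow = 15.
By max-flow min-cut, the minimum cut capacity equals the max flow.
In the residual graph, reachable from Hall: {Hall, Lobby, StairC, StairA, C5, C2}.
Min-cut edges: C5→Exit (12), C2→Exit (3); capacity 12 + 3 = 15.

15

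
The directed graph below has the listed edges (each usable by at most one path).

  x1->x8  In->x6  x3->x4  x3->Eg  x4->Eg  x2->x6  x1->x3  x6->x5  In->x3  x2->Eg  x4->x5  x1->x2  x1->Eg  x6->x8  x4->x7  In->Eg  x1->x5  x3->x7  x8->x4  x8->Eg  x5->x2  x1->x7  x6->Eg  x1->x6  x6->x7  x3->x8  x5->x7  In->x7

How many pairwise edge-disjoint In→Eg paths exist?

3

Assign every edge capacity 1; by Menger, the answer equals the max flow.
Path In→Eg (+1); total 1.
Path In→x3→Eg (+1); total 2.
Path In→x6→Eg (+1); total 3.
No residual In→Eg path; max flow = 3.
Certifying cut of size 3: {In→Eg, In→x3, In→x6}.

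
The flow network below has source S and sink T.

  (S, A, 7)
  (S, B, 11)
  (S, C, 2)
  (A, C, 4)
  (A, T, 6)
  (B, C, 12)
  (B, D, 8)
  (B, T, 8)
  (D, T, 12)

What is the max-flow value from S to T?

17

Augment S→A→T: bottleneck 6, flow now 6.
Augment S→B→T: bottleneck 8, flow now 14.
Augment S→B→D→T: bottleneck 3, flow now 17.
No augmenting path remains; maximum flow = 17.
In the residual graph, reachable from S: {S, A, C}.
Min-cut edges: S→B (11), A→T (6); capacity 11 + 6 = 17.
This cut is saturated, so no flow can exceed 17.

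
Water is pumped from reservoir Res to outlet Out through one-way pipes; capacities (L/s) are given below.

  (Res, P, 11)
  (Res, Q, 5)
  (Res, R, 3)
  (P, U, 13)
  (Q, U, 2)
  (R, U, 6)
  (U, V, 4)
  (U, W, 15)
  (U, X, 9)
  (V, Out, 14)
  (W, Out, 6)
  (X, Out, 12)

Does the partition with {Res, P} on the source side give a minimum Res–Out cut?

Given cut capacity: 5 + 3 + 13 = 21.
Augment Res→P→U→V→Out: bottleneck 4, flow now 4.
Augment Res→P→U→W→Out: bottleneck 6, flow now 10.
Augment Res→P→U→X→Out: bottleneck 1, flow now 11.
Augment Res→Q→U→X→Out: bottleneck 2, flow now 13.
Augment Res→R→U→X→Out: bottleneck 3, flow now 16.
No augmenting path remains; maximum flow = 16.
In the residual graph, reachable from Res: {Res, Q}.
Min-cut edges: Res→P (11), Res→R (3), Q→U (2); capacity 11 + 3 + 2 = 16.
Cut capacity 21 exceeds the max flow 16, so it is not minimum.

No — its capacity is 21, but the minimum cut has capacity 16.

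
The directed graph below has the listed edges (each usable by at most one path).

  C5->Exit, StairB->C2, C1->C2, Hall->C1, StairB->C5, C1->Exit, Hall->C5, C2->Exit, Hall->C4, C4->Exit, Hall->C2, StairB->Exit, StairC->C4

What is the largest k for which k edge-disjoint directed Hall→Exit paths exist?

Assign every edge capacity 1; by Menger, the answer equals the max flow.
Path Hall→C1→Exit (+1); total 1.
Path Hall→C4→Exit (+1); total 2.
Path Hall→C2→Exit (+1); total 3.
Path Hall→C5→Exit (+1); total 4.
No residual Hall→Exit path; max flow = 4.
Certifying cut of size 4: {Hall→C1, Hall→C2, Hall→C4, Hall→C5}.

4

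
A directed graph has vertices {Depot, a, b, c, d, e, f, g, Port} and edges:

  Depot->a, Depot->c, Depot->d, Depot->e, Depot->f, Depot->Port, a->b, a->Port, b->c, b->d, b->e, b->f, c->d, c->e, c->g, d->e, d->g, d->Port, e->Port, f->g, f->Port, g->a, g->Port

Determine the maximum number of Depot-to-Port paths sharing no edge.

Assign every edge capacity 1; by Menger, the answer equals the max flow.
Path Depot→Port (+1); total 1.
Path Depot→a→Port (+1); total 2.
Path Depot→d→Port (+1); total 3.
Path Depot→e→Port (+1); total 4.
Path Depot→f→Port (+1); total 5.
Path Depot→c→g→Port (+1); total 6.
No residual Depot→Port path; max flow = 6.
Certifying cut of size 6: {Depot→Port, Depot→a, Depot→c, Depot→d, Depot→e, Depot→f}.

6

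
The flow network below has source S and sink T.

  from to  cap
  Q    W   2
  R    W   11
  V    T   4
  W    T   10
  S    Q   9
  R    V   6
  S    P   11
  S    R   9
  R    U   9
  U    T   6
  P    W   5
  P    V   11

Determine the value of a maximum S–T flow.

20

Augment S→P→V→T: bottleneck 4, flow now 4.
Augment S→P→W→T: bottleneck 5, flow now 9.
Augment S→Q→W→T: bottleneck 2, flow now 11.
Augment S→R→U→T: bottleneck 6, flow now 17.
Augment S→R→W→T: bottleneck 3, flow now 20.
No augmenting path remains; maximum flow = 20.
In the residual graph, reachable from S: {S, P, Q, V}.
Min-cut edges: S→R (9), P→W (5), Q→W (2), V→T (4); capacity 9 + 5 + 2 + 4 = 20.
This cut is saturated, so no flow can exceed 20.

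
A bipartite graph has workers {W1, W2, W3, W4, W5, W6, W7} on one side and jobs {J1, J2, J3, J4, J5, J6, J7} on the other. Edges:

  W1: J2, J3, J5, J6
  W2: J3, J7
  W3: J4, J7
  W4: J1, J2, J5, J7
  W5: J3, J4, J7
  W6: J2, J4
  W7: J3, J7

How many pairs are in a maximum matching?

6

Unit-capacity flow: source→left, listed edges, right→sink; max matching = max flow.
Augmenting path W1→J2 (+1); matched 1.
Augmenting path W2→J3 (+1); matched 2.
Augmenting path W3→J4 (+1); matched 3.
Augmenting path W4→J1 (+1); matched 4.
Augmenting path W5→J7 (+1); matched 5.
Augmenting path W6→J2→W1→J5 (+1); matched 6.
No augmenting path remains; maximum matching = 6.
König certificate: {W1, W4, W6, J3, J4, J7} is a vertex cover of size 6 (every listed pair touches it), so no matching can be larger.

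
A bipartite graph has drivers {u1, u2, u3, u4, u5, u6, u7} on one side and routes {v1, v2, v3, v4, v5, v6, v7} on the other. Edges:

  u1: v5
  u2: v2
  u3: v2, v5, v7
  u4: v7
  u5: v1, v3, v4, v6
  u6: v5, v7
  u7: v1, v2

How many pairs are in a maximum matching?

5

Unit-capacity flow: source→left, listed edges, right→sink; max matching = max flow.
Augmenting path u1→v5 (+1); matched 1.
Augmenting path u2→v2 (+1); matched 2.
Augmenting path u3→v7 (+1); matched 3.
Augmenting path u5→v1 (+1); matched 4.
Augmenting path u7→v1→u5→v3 (+1); matched 5.
No augmenting path remains; maximum matching = 5.
König certificate: {u5, u7, v2, v5, v7} is a vertex cover of size 5 (every listed pair touches it), so no matching can be larger.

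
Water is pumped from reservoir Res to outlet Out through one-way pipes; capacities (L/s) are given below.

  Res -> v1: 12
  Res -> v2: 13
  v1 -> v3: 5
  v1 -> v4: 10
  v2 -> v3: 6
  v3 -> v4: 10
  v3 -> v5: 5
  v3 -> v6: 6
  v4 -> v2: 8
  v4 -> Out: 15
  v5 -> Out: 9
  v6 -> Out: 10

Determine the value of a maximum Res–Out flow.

Augment Res→v1→v4→Out: bottleneck 10, flow now 10.
Augment Res→v1→v3→v4→Out: bottleneck 2, flow now 12.
Augment Res→v2→v3→v4→Out: bottleneck 3, flow now 15.
Augment Res→v2→v3→v5→Out: bottleneck 3, flow now 18.
No augmenting path remains; maximum flow = 18.
In the residual graph, reachable from Res: {Res, v2}.
Min-cut edges: Res→v1 (12), v2→v3 (6); capacity 12 + 6 = 18.
This cut is saturated, so no flow can exceed 18.

18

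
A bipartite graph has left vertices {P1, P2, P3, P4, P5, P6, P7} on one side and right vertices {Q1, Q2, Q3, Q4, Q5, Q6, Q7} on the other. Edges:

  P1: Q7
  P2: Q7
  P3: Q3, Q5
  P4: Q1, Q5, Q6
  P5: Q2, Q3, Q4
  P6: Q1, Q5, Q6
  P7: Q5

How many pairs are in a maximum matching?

6

Unit-capacity flow: source→left, listed edges, right→sink; max matching = max flow.
Augmenting path P1→Q7 (+1); matched 1.
Augmenting path P3→Q3 (+1); matched 2.
Augmenting path P4→Q1 (+1); matched 3.
Augmenting path P5→Q2 (+1); matched 4.
Augmenting path P6→Q5 (+1); matched 5.
Augmenting path P7→Q5→P6→Q6 (+1); matched 6.
No augmenting path remains; maximum matching = 6.
König certificate: {P3, P4, P5, P6, P7, Q7} is a vertex cover of size 6 (every listed pair touches it), so no matching can be larger.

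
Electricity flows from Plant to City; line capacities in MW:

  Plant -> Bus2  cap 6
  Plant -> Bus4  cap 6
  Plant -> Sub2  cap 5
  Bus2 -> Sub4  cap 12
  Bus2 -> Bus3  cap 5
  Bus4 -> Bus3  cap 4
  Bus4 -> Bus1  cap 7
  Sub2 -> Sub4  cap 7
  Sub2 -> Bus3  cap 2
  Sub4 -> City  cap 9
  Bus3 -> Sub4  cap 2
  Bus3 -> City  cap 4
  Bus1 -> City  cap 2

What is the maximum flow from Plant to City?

15

Augment Plant→Bus2→Sub4→City: bottleneck 6, flow now 6.
Augment Plant→Bus4→Bus3→City: bottleneck 4, flow now 10.
Augment Plant→Bus4→Bus1→City: bottleneck 2, flow now 12.
Augment Plant→Sub2→Sub4→City: bottleneck 3, flow now 15.
No augmenting path remains; maximum flow = 15.
In the residual graph, reachable from Plant: {Plant, Bus2, Bus4, Sub2, Sub4, Bus3, Bus1}.
Min-cut edges: Sub4→City (9), Bus3→City (4), Bus1→City (2); capacity 9 + 4 + 2 = 15.
This cut is saturated, so no flow can exceed 15.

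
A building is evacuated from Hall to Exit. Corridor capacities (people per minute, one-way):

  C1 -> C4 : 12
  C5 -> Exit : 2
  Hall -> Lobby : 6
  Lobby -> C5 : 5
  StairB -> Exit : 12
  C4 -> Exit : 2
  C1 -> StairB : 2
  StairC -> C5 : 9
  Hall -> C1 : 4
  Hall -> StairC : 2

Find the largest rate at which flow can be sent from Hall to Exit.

6

Augment Hall→Lobby→C5→Exit: bottleneck 2, flow now 2.
Augment Hall→C1→StairB→Exit: bottleneck 2, flow now 4.
Augment Hall→C1→C4→Exit: bottleneck 2, flow now 6.
No augmenting path remains; maximum flow = 6.
In the residual graph, reachable from Hall: {Hall, Lobby, StairC, C5}.
Min-cut edges: Hall→C1 (4), C5→Exit (2); capacity 4 + 2 = 6.
This cut is saturated, so no flow can exceed 6.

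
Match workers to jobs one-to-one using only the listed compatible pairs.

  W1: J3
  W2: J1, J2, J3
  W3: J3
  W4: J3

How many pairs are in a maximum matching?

2

Unit-capacity flow: source→left, listed edges, right→sink; max matching = max flow.
Augmenting path W1→J3 (+1); matched 1.
Augmenting path W2→J1 (+1); matched 2.
No augmenting path remains; maximum matching = 2.
König certificate: {W2, J3} is a vertex cover of size 2 (every listed pair touches it), so no matching can be larger.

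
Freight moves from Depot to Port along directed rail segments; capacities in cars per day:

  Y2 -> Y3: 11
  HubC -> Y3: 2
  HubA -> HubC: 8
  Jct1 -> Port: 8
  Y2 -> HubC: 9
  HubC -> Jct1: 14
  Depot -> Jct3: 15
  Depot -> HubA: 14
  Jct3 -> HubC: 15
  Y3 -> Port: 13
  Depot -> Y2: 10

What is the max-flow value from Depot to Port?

Augment Depot→Y2→Y3→Port: bottleneck 10, flow now 10.
Augment Depot→HubA→HubC→Y3→Port: bottleneck 2, flow now 12.
Augment Depot→HubA→HubC→Jct1→Port: bottleneck 6, flow now 18.
Augment Depot→Jct3→HubC→Jct1→Port: bottleneck 2, flow now 20.
No augmenting path remains; maximum flow = 20.
In the residual graph, reachable from Depot: {Depot, HubA, Jct3, HubC, Jct1}.
Min-cut edges: Depot→Y2 (10), HubC→Y3 (2), Jct1→Port (8); capacity 10 + 2 + 8 = 20.
This cut is saturated, so no flow can exceed 20.

20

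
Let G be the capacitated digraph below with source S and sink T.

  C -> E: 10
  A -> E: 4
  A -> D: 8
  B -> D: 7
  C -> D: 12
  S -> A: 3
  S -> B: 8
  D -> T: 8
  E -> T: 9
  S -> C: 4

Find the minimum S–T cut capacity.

14

Augment S→A→D→T: bottleneck 3, flow now 3.
Augment S→B→D→T: bottleneck 5, flow now 8.
Augment S→C→E→T: bottleneck 4, flow now 12.
Augment S→B→D→A→E→T: bottleneck 2, flow now 14. (uses reverse residual edge)
No augmenting path remains; maximum flow = 14.
By max-flow min-cut, the minimum cut capacity equals the max flow.
In the residual graph, reachable from S: {S, B}.
Min-cut edges: S→A (3), S→C (4), B→D (7); capacity 3 + 4 + 7 = 14.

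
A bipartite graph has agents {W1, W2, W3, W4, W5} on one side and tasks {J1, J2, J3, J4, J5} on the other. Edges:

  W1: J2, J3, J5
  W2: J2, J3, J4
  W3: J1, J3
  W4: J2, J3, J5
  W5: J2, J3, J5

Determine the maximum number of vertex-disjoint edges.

Unit-capacity flow: source→left, listed edges, right→sink; max matching = max flow.
Augmenting path W1→J2 (+1); matched 1.
Augmenting path W2→J3 (+1); matched 2.
Augmenting path W3→J1 (+1); matched 3.
Augmenting path W4→J5 (+1); matched 4.
Augmenting path W5→J3→W2→J4 (+1); matched 5.
No augmenting path remains; maximum matching = 5.
König certificate: {W1, W2, W3, W4, W5} is a vertex cover of size 5 (every listed pair touches it), so no matching can be larger.

5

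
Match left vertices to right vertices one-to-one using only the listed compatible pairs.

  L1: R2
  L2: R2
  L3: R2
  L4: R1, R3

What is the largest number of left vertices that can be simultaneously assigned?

2

Unit-capacity flow: source→left, listed edges, right→sink; max matching = max flow.
Augmenting path L1→R2 (+1); matched 1.
Augmenting path L4→R1 (+1); matched 2.
No augmenting path remains; maximum matching = 2.
König certificate: {L4, R2} is a vertex cover of size 2 (every listed pair touches it), so no matching can be larger.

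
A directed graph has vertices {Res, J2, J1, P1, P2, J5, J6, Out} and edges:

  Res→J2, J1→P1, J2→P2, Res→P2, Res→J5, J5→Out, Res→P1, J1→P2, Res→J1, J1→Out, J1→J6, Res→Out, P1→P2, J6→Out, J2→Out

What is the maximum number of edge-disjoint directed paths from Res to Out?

Assign every edge capacity 1; by Menger, the answer equals the max flow.
Path Res→Out (+1); total 1.
Path Res→J2→Out (+1); total 2.
Path Res→J1→Out (+1); total 3.
Path Res→J5→Out (+1); total 4.
No residual Res→Out path; max flow = 4.
Certifying cut of size 4: {Res→J1, Res→J2, Res→J5, Res→Out}.

4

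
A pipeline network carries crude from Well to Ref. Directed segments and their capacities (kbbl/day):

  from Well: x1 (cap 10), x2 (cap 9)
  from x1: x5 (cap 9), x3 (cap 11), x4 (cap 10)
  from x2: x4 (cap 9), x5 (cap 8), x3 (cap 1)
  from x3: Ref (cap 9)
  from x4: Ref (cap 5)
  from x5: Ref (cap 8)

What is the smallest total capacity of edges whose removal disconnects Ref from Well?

19

Augment Well→x1→x3→Ref: bottleneck 9, flow now 9.
Augment Well→x1→x4→Ref: bottleneck 1, flow now 10.
Augment Well→x2→x4→Ref: bottleneck 4, flow now 14.
Augment Well→x2→x5→Ref: bottleneck 5, flow now 19.
No augmenting path remains; maximum flow = 19.
By max-flow min-cut, the minimum cut capacity equals the max flow.
In the residual graph, reachable from Well: {Well}.
Min-cut edges: Well→x1 (10), Well→x2 (9); capacity 10 + 9 = 19.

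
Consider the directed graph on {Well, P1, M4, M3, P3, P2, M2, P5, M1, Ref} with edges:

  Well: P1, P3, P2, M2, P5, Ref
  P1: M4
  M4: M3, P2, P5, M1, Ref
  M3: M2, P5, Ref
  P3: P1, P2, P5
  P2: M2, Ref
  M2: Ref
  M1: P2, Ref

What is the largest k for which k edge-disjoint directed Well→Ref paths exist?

4

Assign every edge capacity 1; by Menger, the answer equals the max flow.
Path Well→Ref (+1); total 1.
Path Well→P2→Ref (+1); total 2.
Path Well→M2→Ref (+1); total 3.
Path Well→P1→M4→Ref (+1); total 4.
No residual Well→Ref path; max flow = 4.
Certifying cut of size 4: {M2→Ref, P1→M4, P2→Ref, Well→Ref}.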